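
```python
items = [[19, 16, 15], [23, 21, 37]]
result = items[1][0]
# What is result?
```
Trace:
  items=[[19, 16, 15], [23, 21, 37]]
  items=[[19, 16, 15], [23, 21, 37]], result=23

Final answer: 23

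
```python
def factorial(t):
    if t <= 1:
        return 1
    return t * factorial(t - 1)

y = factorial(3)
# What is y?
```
Call trace:
factorial(t=3)
  factorial(t=2)
    factorial(t=1)
    -> return 1
  -> return 2
-> return 6

Final answer: 6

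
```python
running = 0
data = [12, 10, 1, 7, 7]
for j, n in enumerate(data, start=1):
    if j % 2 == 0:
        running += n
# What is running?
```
Trace:
  running=0
  running=0, j=1, n=12
  running=10, j=2, n=10
  running=10, j=3, n=1
  running=17, j=4, n=7
  running=17, j=5, n=7

Final answer: 17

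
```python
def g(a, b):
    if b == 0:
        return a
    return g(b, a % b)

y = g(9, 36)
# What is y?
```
Call trace:
g(a=9, b=36)
  g(a=36, b=9)
    g(a=9, b=0)
    -> return 9
  -> return 9
-> return 9

Final answer: 9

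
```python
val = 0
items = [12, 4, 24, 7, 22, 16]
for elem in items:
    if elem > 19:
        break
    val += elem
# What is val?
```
Trace:
  val=0
  val=12, elem=12
  val=16, elem=4
  val=16, elem=24

Final answer: 16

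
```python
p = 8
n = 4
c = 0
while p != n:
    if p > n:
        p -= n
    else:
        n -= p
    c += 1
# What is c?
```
Trace:
  p=8
  p=8, n=4
  p=8, n=4, c=0
  p=4, n=4, c=1

Final answer: 1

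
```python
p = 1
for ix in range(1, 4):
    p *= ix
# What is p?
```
Trace:
  p=1
  p=1, ix=1
  p=2, ix=2
  p=6, ix=3

Final answer: 6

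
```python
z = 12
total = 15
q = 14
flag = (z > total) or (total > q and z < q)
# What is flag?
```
Trace:
  z=12
  z=12, total=15
  z=12, total=15, q=14
  z=12, total=15, q=14, flag=True

Final answer: True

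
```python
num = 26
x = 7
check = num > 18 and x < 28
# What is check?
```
Trace:
  num=26
  num=26, x=7
  num=26, x=7, check=True

Final answer: True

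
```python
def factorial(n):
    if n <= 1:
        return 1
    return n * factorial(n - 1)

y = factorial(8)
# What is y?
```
Call trace:
factorial(n=8)
  factorial(n=7)
    factorial(n=6)
      factorial(n=5)
        factorial(n=4)
          factorial(n=3)
            factorial(n=2)
              factorial(n=1)
              -> return 1
            -> return 2
          -> return 6
        -> return 24
      -> return 120
    -> return 720
  -> return 5040
-> return 40320

Final answer: 40320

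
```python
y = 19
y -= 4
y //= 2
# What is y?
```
Trace:
  y=19
  y=15
  y=7

Final answer: 7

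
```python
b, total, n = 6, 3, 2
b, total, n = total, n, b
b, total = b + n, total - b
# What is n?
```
Trace:
  b=6, total=3, n=2
  b=3, total=2, n=6
  b=9, total=-1, n=6

Final answer: 6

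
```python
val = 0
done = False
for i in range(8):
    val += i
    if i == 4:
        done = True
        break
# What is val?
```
Trace:
  val=0
  val=0, done=False
  val=0, done=False, i=0
  val=1, done=False, i=1
  val=3, done=False, i=2
  val=6, done=False, i=3
  val=10, done=True, i=4

Final answer: 10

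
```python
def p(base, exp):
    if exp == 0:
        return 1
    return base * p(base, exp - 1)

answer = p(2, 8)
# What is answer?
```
Call trace:
p(base=2, exp=8)
  p(base=2, exp=7)
    p(base=2, exp=6)
      p(base=2, exp=5)
        p(base=2, exp=4)
          p(base=2, exp=3)
            p(base=2, exp=2)
              p(base=2, exp=1)
                p(base=2, exp=0)
                -> return 1
              -> return 2
            -> return 4
          -> return 8
        -> return 16
      -> return 32
    -> return 64
  -> return 128
-> return 256

Final answer: 256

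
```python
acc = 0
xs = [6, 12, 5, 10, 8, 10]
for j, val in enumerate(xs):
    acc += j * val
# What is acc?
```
Trace:
  acc=0
  acc=0, j=0, val=6
  acc=12, j=1, val=12
  acc=22, j=2, val=5
  acc=52, j=3, val=10
  acc=84, j=4, val=8
  acc=134, j=5, val=10

Final answer: 134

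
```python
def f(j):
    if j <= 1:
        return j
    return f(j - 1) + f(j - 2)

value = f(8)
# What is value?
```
Call trace (a repeated sub-call is expanded the first time; later identical calls just restate its return value):
f(j=8)
  f(j=7)
    f(j=6)
      f(j=5)
        f(j=4)
          f(j=3)
            f(j=2)
              f(j=1)
              -> return 1
              f(j=0)
              -> return 0
            -> return 1
            f(j=1)
            -> return 1
          -> return 2
          f(j=2) -> return 1  (same call as traced above)
        -> return 3
        f(j=3) -> return 2  (same call as traced above)
      -> return 5
      f(j=4) -> return 3  (same call as traced above)
    -> return 8
    f(j=5) -> return 5  (same call as traced above)
  -> return 13
  f(j=6) -> return 8  (same call as traced above)
-> return 21

Final answer: 21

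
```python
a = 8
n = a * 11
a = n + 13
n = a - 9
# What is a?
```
Trace:
  a=8
  a=8, n=88
  a=101, n=88
  a=101, n=92

Final answer: 101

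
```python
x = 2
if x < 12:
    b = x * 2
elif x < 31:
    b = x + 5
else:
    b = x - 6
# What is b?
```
Trace:
  x=2
  x=2, b=4

Final answer: 4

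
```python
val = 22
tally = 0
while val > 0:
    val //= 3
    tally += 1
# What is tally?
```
Trace:
  val=22
  val=22, tally=0
  val=7, tally=1
  val=2, tally=2
  val=0, tally=3

Final answer: 3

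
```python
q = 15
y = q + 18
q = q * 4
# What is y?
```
Trace:
  q=15
  q=15, y=33
  q=60, y=33

Final answer: 33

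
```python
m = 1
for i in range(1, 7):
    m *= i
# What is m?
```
Trace:
  m=1
  m=1, i=1
  m=2, i=2
  m=6, i=3
  m=24, i=4
  m=120, i=5
  m=720, i=6

Final answer: 720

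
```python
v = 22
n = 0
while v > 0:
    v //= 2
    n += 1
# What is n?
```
Trace:
  v=22
  v=22, n=0
  v=11, n=1
  v=5, n=2
  v=2, n=3
  v=1, n=4
  v=0, n=5

Final answer: 5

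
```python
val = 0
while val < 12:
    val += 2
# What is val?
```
Trace:
  val=0
  val=2
  val=4
  val=6
  val=8
  val=10
  val=12

Final answer: 12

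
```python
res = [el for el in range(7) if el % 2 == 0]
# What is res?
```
Trace:
  el=0
  el=1
  el=2
  el=3
  el=4
  el=5
  el=6
  res=[0, 2, 4, 6]

Final answer: [0, 2, 4, 6]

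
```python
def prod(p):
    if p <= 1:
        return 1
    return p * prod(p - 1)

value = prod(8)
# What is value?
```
Call trace:
prod(p=8)
  prod(p=7)
    prod(p=6)
      prod(p=5)
        prod(p=4)
          prod(p=3)
            prod(p=2)
              prod(p=1)
              -> return 1
            -> return 2
          -> return 6
        -> return 24
      -> return 120
    -> return 720
  -> return 5040
-> return 40320

Final answer: 40320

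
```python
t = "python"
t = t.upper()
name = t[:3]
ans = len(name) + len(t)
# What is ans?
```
Trace:
  t='python'
  t='PYTHON'
  t='PYTHON', name='PYT'
  t='PYTHON', name='PYT', ans=9

Final answer: 9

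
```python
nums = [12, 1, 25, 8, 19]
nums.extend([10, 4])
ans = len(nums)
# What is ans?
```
Trace:
  nums=[12, 1, 25, 8, 19]
  nums=[12, 1, 25, 8, 19, 10, 4]
  nums=[12, 1, 25, 8, 19, 10, 4], ans=7

Final answer: 7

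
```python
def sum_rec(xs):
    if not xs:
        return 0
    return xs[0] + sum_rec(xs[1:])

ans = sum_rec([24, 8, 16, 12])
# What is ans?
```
Call trace:
sum_rec(xs=[24, 8, 16, 12])
  sum_rec(xs=[8, 16, 12])
    sum_rec(xs=[16, 12])
      sum_rec(xs=[12])
        sum_rec(xs=[])
        -> return 0
      -> return 12
    -> return 28
  -> return 36
-> return 60

Final answer: 60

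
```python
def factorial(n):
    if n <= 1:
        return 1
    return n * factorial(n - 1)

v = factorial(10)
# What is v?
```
Call trace:
factorial(n=10)
  factorial(n=9)
    factorial(n=8)
      factorial(n=7)
        factorial(n=6)
          factorial(n=5)
            factorial(n=4)
              factorial(n=3)
                factorial(n=2)
                  factorial(n=1)
                  -> return 1
                -> return 2
              -> return 6
            -> return 24
          -> return 120
        -> return 720
      -> return 5040
    -> return 40320
  -> return 362880
-> return 3628800

Final answer: 3628800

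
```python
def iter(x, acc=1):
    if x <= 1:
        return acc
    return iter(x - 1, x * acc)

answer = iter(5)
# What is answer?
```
Call trace:
iter(x=5, acc=1)
  iter(x=4, acc=5)
    iter(x=3, acc=20)
      iter(x=2, acc=60)
        iter(x=1, acc=120)
        -> return 120
      -> return 120
    -> return 120
  -> return 120
-> return 120

Final answer: 120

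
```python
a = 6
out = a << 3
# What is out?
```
Trace:
  a=6
  a=6, out=48

Final answer: 48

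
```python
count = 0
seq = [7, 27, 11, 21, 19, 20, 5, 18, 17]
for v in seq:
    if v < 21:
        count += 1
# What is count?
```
Trace:
  count=0
  count=1, v=7
  count=1, v=27
  count=2, v=11
  count=2, v=21
  count=3, v=19
  count=4, v=20
  count=5, v=5
  count=6, v=18
  count=7, v=17

Final answer: 7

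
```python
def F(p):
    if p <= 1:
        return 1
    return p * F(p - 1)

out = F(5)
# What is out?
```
Call trace:
F(p=5)
  F(p=4)
    F(p=3)
      F(p=2)
        F(p=1)
        -> return 1
      -> return 2
    -> return 6
  -> return 24
-> return 120

Final answer: 120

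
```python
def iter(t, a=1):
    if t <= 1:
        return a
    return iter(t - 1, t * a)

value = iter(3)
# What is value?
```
Call trace:
iter(t=3, a=1)
  iter(t=2, a=3)
    iter(t=1, a=6)
    -> return 6
  -> return 6
-> return 6

Final answer: 6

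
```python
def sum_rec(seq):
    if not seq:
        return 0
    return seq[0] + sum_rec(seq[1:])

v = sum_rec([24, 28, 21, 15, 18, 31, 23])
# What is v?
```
Call trace:
sum_rec(seq=[24, 28, 21, 15, 18, 31, 23])
  sum_rec(seq=[28, 21, 15, 18, 31, 23])
    sum_rec(seq=[21, 15, 18, 31, 23])
      sum_rec(seq=[15, 18, 31, 23])
        sum_rec(seq=[18, 31, 23])
          sum_rec(seq=[31, 23])
            sum_rec(seq=[23])
              sum_rec(seq=[])
              -> return 0
            -> return 23
          -> return 54
        -> return 72
      -> return 87
    -> return 108
  -> return 136
-> return 160

Final answer: 160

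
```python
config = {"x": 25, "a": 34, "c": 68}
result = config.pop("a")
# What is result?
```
Trace:
  config={'x': 25, 'a': 34, 'c': 68}
  config={'x': 25, 'c': 68}, result=34

Final answer: 34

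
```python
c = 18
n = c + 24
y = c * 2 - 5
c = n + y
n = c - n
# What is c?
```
Trace:
  c=18
  c=18, n=42
  c=18, n=42, y=31
  c=73, n=42, y=31
  c=73, n=31, y=31

Final answer: 73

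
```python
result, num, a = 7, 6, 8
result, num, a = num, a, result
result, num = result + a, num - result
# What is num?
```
Trace:
  result=7, num=6, a=8
  result=6, num=8, a=7
  result=13, num=2, a=7

Final answer: 2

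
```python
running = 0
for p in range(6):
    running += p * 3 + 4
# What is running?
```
Trace:
  running=0
  running=4, p=0
  running=11, p=1
  running=21, p=2
  running=34, p=3
  running=50, p=4
  running=69, p=5

Final answer: 69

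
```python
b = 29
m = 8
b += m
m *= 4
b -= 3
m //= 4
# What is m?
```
Trace:
  b=29
  b=29, m=8
  b=37, m=8
  b=37, m=32
  b=34, m=32
  b=34, m=8

Final answer: 8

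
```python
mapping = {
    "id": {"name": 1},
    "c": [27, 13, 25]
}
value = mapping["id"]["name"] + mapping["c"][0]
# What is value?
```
Trace:
  mapping={'id': {'name': 1}, 'c': [27, 13, 25]}
  mapping={'id': {'name': 1}, 'c': [27, 13, 25]}, value=28

Final answer: 28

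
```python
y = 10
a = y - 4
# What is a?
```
Trace:
  y=10
  y=10, a=6

Final answer: 6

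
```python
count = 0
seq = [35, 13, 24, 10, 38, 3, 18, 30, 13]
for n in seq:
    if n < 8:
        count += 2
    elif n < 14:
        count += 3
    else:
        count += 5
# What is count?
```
Trace:
  count=0
  count=5, n=35
  count=8, n=13
  count=13, n=24
  count=16, n=10
  count=21, n=38
  count=23, n=3
  count=28, n=18
  count=33, n=30
  count=36, n=13

Final answer: 36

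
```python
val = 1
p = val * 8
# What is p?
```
Trace:
  val=1
  val=1, p=8

Final answer: 8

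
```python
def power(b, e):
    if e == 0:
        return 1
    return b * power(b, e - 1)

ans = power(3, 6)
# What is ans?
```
Call trace:
power(b=3, e=6)
  power(b=3, e=5)
    power(b=3, e=4)
      power(b=3, e=3)
        power(b=3, e=2)
          power(b=3, e=1)
            power(b=3, e=0)
            -> return 1
          -> return 3
        -> return 9
      -> return 27
    -> return 81
  -> return 243
-> return 729

Final answer: 729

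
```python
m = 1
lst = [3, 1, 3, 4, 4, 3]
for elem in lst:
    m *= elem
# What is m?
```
Trace:
  m=1
  m=3, elem=3
  m=3, elem=1
  m=9, elem=3
  m=36, elem=4
  m=144, elem=4
  m=432, elem=3

Final answer: 432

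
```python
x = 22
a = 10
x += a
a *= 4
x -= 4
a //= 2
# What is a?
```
Trace:
  x=22
  x=22, a=10
  x=32, a=10
  x=32, a=40
  x=28, a=40
  x=28, a=20

Final answer: 20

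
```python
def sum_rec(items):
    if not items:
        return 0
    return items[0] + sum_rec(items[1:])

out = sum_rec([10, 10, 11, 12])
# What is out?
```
Call trace:
sum_rec(items=[10, 10, 11, 12])
  sum_rec(items=[10, 11, 12])
    sum_rec(items=[11, 12])
      sum_rec(items=[12])
        sum_rec(items=[])
        -> return 0
      -> return 12
    -> return 23
  -> return 33
-> return 43

Final answer: 43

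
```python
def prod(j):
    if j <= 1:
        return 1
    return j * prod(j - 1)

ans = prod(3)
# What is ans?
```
Call trace:
prod(j=3)
  prod(j=2)
    prod(j=1)
    -> return 1
  -> return 2
-> return 6

Final answer: 6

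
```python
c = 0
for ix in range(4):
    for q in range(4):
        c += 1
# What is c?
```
Trace:
  c=0
  c=1, ix=0, q=0
  c=2, ix=0, q=1
  c=3, ix=0, q=2
  c=4, ix=0, q=3
  c=5, ix=1, q=0
  c=6, ix=1, q=1
  c=7, ix=1, q=2
  c=8, ix=1, q=3
  c=9, ix=2, q=0
  c=10, ix=2, q=1
  c=11, ix=2, q=2
  c=12, ix=2, q=3
  c=13, ix=3, q=0
  c=14, ix=3, q=1
  c=15, ix=3, q=2
  c=16, ix=3, q=3

Final answer: 16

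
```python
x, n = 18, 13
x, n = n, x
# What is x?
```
Trace:
  x=18, n=13
  x=13, n=18

Final answer: 13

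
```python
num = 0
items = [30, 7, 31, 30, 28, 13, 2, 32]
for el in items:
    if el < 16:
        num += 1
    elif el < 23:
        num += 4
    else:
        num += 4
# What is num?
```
Trace:
  num=0
  num=4, el=30
  num=5, el=7
  num=9, el=31
  num=13, el=30
  num=17, el=28
  num=18, el=13
  num=19, el=2
  num=23, el=32

Final answer: 23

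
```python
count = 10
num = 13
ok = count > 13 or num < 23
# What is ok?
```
Trace:
  count=10
  count=10, num=13
  count=10, num=13, ok=True

Final answer: True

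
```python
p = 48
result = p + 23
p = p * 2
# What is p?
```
Trace:
  p=48
  p=48, result=71
  p=96, result=71

Final answer: 96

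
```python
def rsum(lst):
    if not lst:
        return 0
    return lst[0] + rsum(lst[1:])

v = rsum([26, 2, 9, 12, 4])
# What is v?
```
Call trace:
rsum(lst=[26, 2, 9, 12, 4])
  rsum(lst=[2, 9, 12, 4])
    rsum(lst=[9, 12, 4])
      rsum(lst=[12, 4])
        rsum(lst=[4])
          rsum(lst=[])
          -> return 0
        -> return 4
      -> return 16
    -> return 25
  -> return 27
-> return 53

Final answer: 53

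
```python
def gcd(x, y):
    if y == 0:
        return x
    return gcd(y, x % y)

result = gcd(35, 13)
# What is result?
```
Call trace:
gcd(x=35, y=13)
  gcd(x=13, y=9)
    gcd(x=9, y=4)
      gcd(x=4, y=1)
        gcd(x=1, y=0)
        -> return 1
      -> return 1
    -> return 1
  -> return 1
-> return 1

Final answer: 1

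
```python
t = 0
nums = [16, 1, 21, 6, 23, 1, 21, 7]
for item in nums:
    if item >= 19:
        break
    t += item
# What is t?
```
Trace:
  t=0
  t=16, item=16
  t=17, item=1
  t=17, item=21

Final answer: 17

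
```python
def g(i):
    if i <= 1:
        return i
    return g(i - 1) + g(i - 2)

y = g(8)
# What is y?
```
Call trace (a repeated sub-call is expanded the first time; later identical calls just restate its return value):
g(i=8)
  g(i=7)
    g(i=6)
      g(i=5)
        g(i=4)
          g(i=3)
            g(i=2)
              g(i=1)
              -> return 1
              g(i=0)
              -> return 0
            -> return 1
            g(i=1)
            -> return 1
          -> return 2
          g(i=2) -> return 1  (same call as traced above)
        -> return 3
        g(i=3) -> return 2  (same call as traced above)
      -> return 5
      g(i=4) -> return 3  (same call as traced above)
    -> return 8
    g(i=5) -> return 5  (same call as traced above)
  -> return 13
  g(i=6) -> return 8  (same call as traced above)
-> return 21

Final answer: 21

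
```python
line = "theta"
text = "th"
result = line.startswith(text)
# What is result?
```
Trace:
  line='theta'
  line='theta', text='th'
  line='theta', text='th', result=True

Final answer: True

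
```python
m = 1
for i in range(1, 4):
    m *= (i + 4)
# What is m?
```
Trace:
  m=1
  m=5, i=1
  m=30, i=2
  m=210, i=3

Final answer: 210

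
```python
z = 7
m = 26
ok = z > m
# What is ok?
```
Trace:
  z=7
  z=7, m=26
  z=7, m=26, ok=False

Final answer: False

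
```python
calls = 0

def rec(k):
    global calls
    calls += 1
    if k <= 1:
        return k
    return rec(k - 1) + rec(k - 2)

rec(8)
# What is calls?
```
Call trace (a repeated sub-call is expanded the first time; later identical calls just restate its return value):
rec(k=8)
  rec(k=7)
    rec(k=6)
      rec(k=5)
        rec(k=4)
          rec(k=3)
            rec(k=2)
              rec(k=1)
              -> return 1
              rec(k=0)
              -> return 0
            -> return 1
            rec(k=1)
            -> return 1
          -> return 2
          rec(k=2) -> return 1  (same call as traced above)
        -> return 3
        rec(k=3) -> return 2  (same call as traced above)
      -> return 5
      rec(k=4) -> return 3  (same call as traced above)
    -> return 8
    rec(k=5) -> return 5  (same call as traced above)
  -> return 13
  rec(k=6) -> return 8  (same call as traced above)
-> return 21

calls is incremented once per call, so count the calls in each subtree. Let C(k) = number of calls made by rec(k).
C(0) = C(1) = 1 (base case, no recursion); C(k) = 1 + C(k - 1) + C(k - 2) otherwise.
C(2) = 1 + C(1) + C(0) = 1 + 1 + 1 = 3
C(3) = 1 + C(2) + C(1) = 1 + 3 + 1 = 5
C(4) = 1 + C(3) + C(2) = 1 + 5 + 3 = 9
C(5) = 1 + C(4) + C(3) = 1 + 9 + 5 = 15
C(6) = 1 + C(5) + C(4) = 1 + 15 + 9 = 25
C(7) = 1 + C(6) + C(5) = 1 + 25 + 15 = 41
C(8) = 1 + C(7) + C(6) = 1 + 41 + 25 = 67
calls = C(8) = 67

Final answer: 67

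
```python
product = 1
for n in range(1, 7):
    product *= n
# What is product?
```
Trace:
  product=1
  product=1, n=1
  product=2, n=2
  product=6, n=3
  product=24, n=4
  product=120, n=5
  product=720, n=6

Final answer: 720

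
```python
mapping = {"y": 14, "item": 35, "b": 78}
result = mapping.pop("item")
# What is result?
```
Trace:
  mapping={'y': 14, 'item': 35, 'b': 78}
  mapping={'y': 14, 'b': 78}, result=35

Final answer: 35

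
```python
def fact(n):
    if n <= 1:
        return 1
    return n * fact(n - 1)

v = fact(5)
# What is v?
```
Call trace:
fact(n=5)
  fact(n=4)
    fact(n=3)
      fact(n=2)
        fact(n=1)
        -> return 1
      -> return 2
    -> return 6
  -> return 24
-> return 120

Final answer: 120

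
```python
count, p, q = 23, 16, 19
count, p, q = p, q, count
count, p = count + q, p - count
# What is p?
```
Trace:
  count=23, p=16, q=19
  count=16, p=19, q=23
  count=39, p=3, q=23

Final answer: 3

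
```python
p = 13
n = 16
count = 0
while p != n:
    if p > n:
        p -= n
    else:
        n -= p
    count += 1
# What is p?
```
Trace:
  p=13
  p=13, n=16
  p=13, n=16, count=0
  p=13, n=3, count=1
  p=10, n=3, count=2
  p=7, n=3, count=3
  p=4, n=3, count=4
  p=1, n=3, count=5
  p=1, n=2, count=6
  p=1, n=1, count=7

Final answer: 1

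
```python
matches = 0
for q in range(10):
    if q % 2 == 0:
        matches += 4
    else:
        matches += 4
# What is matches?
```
Trace:
  matches=0
  matches=4, q=0
  matches=8, q=1
  matches=12, q=2
  matches=16, q=3
  matches=20, q=4
  matches=24, q=5
  matches=28, q=6
  matches=32, q=7
  matches=36, q=8
  matches=40, q=9

Final answer: 40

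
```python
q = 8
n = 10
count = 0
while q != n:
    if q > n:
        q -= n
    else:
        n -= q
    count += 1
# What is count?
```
Trace:
  q=8
  q=8, n=10
  q=8, n=10, count=0
  q=8, n=2, count=1
  q=6, n=2, count=2
  q=4, n=2, count=3
  q=2, n=2, count=4

Final answer: 4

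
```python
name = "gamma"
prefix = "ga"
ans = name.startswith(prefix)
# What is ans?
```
Trace:
  name='gamma'
  name='gamma', prefix='ga'
  name='gamma', prefix='ga', ans=True

Final answer: True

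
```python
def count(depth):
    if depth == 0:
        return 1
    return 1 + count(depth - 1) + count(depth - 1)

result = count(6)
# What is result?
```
Call trace (a repeated sub-call is expanded the first time; later identical calls just restate its return value):
count(depth=6)
  count(depth=5)
    count(depth=4)
      count(depth=3)
        count(depth=2)
          count(depth=1)
            count(depth=0)
            -> return 1
            count(depth=0)
            -> return 1
          -> return 3
          count(depth=1) -> return 3  (same call as traced above)
        -> return 7
        count(depth=2) -> return 7  (same call as traced above)
      -> return 15
      count(depth=3) -> return 15  (same call as traced above)
    -> return 31
    count(depth=4) -> return 31  (same call as traced above)
  -> return 63
  count(depth=5) -> return 63  (same call as traced above)
-> return 127

Final answer: 127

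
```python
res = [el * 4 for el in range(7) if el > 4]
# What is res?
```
Trace:
  el=0
  el=1
  el=2
  el=3
  el=4
  el=5
  el=6
  res=[20, 24]

Final answer: [20, 24]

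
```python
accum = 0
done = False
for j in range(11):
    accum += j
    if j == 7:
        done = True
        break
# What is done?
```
Trace:
  accum=0
  accum=0, done=False
  accum=0, done=False, j=0
  accum=1, done=False, j=1
  accum=3, done=False, j=2
  accum=6, done=False, j=3
  accum=10, done=False, j=4
  accum=15, done=False, j=5
  accum=21, done=False, j=6
  accum=28, done=True, j=7

Final answer: True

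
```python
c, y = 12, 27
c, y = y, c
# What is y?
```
Trace:
  c=12, y=27
  c=27, y=12

Final answer: 12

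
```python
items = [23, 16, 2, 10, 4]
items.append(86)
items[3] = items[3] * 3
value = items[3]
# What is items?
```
Trace:
  items=[23, 16, 2, 10, 4]
  items=[23, 16, 2, 10, 4, 86]
  items=[23, 16, 2, 30, 4, 86]
  items=[23, 16, 2, 30, 4, 86], value=30

Final answer: [23, 16, 2, 30, 4, 86]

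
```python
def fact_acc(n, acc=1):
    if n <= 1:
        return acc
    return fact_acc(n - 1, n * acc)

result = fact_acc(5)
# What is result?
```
Call trace:
fact_acc(n=5, acc=1)
  fact_acc(n=4, acc=5)
    fact_acc(n=3, acc=20)
      fact_acc(n=2, acc=60)
        fact_acc(n=1, acc=120)
        -> return 120
      -> return 120
    -> return 120
  -> return 120
-> return 120

Final answer: 120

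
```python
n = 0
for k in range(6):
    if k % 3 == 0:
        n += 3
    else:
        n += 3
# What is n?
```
Trace:
  n=0
  n=3, k=0
  n=6, k=1
  n=9, k=2
  n=12, k=3
  n=15, k=4
  n=18, k=5

Final answer: 18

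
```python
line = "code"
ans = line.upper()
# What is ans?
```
Trace:
  line='code'
  line='code', ans='CODE'

Final answer: 'CODE'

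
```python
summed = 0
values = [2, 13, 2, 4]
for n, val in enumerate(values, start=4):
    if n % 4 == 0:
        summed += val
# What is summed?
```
Trace:
  summed=0
  summed=2, n=4, val=2
  summed=2, n=5, val=13
  summed=2, n=6, val=2
  summed=2, n=7, val=4

Final answer: 2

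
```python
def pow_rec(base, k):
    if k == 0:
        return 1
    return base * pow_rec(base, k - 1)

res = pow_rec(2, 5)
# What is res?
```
Call trace:
pow_rec(base=2, k=5)
  pow_rec(base=2, k=4)
    pow_rec(base=2, k=3)
      pow_rec(base=2, k=2)
        pow_rec(base=2, k=1)
          pow_rec(base=2, k=0)
          -> return 1
        -> return 2
      -> return 4
    -> return 8
  -> return 16
-> return 32

Final answer: 32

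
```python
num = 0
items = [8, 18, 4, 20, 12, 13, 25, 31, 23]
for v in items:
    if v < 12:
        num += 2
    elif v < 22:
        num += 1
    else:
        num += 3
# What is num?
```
Trace:
  num=0
  num=2, v=8
  num=3, v=18
  num=5, v=4
  num=6, v=20
  num=7, v=12
  num=8, v=13
  num=11, v=25
  num=14, v=31
  num=17, v=23

Final answer: 17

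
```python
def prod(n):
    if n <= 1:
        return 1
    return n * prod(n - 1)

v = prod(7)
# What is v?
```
Call trace:
prod(n=7)
  prod(n=6)
    prod(n=5)
      prod(n=4)
        prod(n=3)
          prod(n=2)
            prod(n=1)
            -> return 1
          -> return 2
        -> return 6
      -> return 24
    -> return 120
  -> return 720
-> return 5040

Final answer: 5040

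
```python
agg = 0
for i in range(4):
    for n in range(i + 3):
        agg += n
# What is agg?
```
Trace:
  agg=0
  agg=0, i=0, n=0
  agg=1, i=0, n=1
  agg=3, i=0, n=2
  agg=3, i=1, n=0
  agg=4, i=1, n=1
  agg=6, i=1, n=2
  agg=9, i=1, n=3
  agg=9, i=2, n=0
  agg=10, i=2, n=1
  agg=12, i=2, n=2
  agg=15, i=2, n=3
  agg=19, i=2, n=4
  agg=19, i=3, n=0
  agg=20, i=3, n=1
  agg=22, i=3, n=2
  agg=25, i=3, n=3
  agg=29, i=3, n=4
  agg=34, i=3, n=5

Final answer: 34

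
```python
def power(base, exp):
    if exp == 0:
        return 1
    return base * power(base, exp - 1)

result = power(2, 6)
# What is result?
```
Call trace:
power(base=2, exp=6)
  power(base=2, exp=5)
    power(base=2, exp=4)
      power(base=2, exp=3)
        power(base=2, exp=2)
          power(base=2, exp=1)
            power(base=2, exp=0)
            -> return 1
          -> return 2
        -> return 4
      -> return 8
    -> return 16
  -> return 32
-> return 64

Final answer: 64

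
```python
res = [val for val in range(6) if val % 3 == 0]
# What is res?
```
Trace:
  val=0
  val=1
  val=2
  val=3
  val=4
  val=5
  res=[0, 3]

Final answer: [0, 3]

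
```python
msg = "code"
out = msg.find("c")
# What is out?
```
Trace:
  msg='code'
  msg='code', out=0

Final answer: 0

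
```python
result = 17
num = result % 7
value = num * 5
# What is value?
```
Trace:
  result=17
  result=17, num=3
  result=17, num=3, value=15

Final answer: 15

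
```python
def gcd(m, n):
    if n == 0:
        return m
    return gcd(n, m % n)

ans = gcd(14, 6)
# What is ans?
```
Call trace:
gcd(m=14, n=6)
  gcd(m=6, n=2)
    gcd(m=2, n=0)
    -> return 2
  -> return 2
-> return 2

Final answer: 2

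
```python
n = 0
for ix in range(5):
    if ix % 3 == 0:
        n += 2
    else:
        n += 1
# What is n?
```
Trace:
  n=0
  n=2, ix=0
  n=3, ix=1
  n=4, ix=2
  n=6, ix=3
  n=7, ix=4

Final answer: 7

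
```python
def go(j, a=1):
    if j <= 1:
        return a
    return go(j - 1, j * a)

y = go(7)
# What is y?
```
Call trace:
go(j=7, a=1)
  go(j=6, a=7)
    go(j=5, a=42)
      go(j=4, a=210)
        go(j=3, a=840)
          go(j=2, a=2520)
            go(j=1, a=5040)
            -> return 5040
          -> return 5040
        -> return 5040
      -> return 5040
    -> return 5040
  -> return 5040
-> return 5040

Final answer: 5040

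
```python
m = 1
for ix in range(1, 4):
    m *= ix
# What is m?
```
Trace:
  m=1
  m=1, ix=1
  m=2, ix=2
  m=6, ix=3

Final answer: 6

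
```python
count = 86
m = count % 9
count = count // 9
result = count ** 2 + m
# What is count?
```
Trace:
  count=86
  count=86, m=5
  count=9, m=5
  count=9, m=5, result=86

Final answer: 9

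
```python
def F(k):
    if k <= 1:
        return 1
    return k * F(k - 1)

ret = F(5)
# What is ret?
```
Call trace:
F(k=5)
  F(k=4)
    F(k=3)
      F(k=2)
        F(k=1)
        -> return 1
      -> return 2
    -> return 6
  -> return 24
-> return 120

Final answer: 120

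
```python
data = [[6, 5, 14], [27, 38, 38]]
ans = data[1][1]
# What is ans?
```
Trace:
  data=[[6, 5, 14], [27, 38, 38]]
  data=[[6, 5, 14], [27, 38, 38]], ans=38

Final answer: 38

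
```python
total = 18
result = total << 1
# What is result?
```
Trace:
  total=18
  total=18, result=36

Final answer: 36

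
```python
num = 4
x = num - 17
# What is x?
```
Trace:
  num=4
  num=4, x=-13

Final answer: -13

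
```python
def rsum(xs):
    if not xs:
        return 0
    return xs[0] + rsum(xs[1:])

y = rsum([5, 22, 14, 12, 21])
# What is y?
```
Call trace:
rsum(xs=[5, 22, 14, 12, 21])
  rsum(xs=[22, 14, 12, 21])
    rsum(xs=[14, 12, 21])
      rsum(xs=[12, 21])
        rsum(xs=[21])
          rsum(xs=[])
          -> return 0
        -> return 21
      -> return 33
    -> return 47
  -> return 69
-> return 74

Final answer: 74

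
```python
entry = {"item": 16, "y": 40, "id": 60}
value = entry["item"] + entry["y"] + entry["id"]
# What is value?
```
Trace:
  entry={'item': 16, 'y': 40, 'id': 60}
  entry={'item': 16, 'y': 40, 'id': 60}, value=116

Final answer: 116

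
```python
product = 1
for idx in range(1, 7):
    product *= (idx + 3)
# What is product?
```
Trace:
  product=1
  product=4, idx=1
  product=20, idx=2
  product=120, idx=3
  product=840, idx=4
  product=6720, idx=5
  product=60480, idx=6

Final answer: 60480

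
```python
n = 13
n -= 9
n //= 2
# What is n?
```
Trace:
  n=13
  n=4
  n=2

Final answer: 2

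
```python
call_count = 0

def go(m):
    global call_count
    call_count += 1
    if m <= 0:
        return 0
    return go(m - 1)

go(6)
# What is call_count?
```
Call trace:
go(m=6)
  go(m=5)
    go(m=4)
      go(m=3)
        go(m=2)
          go(m=1)
            go(m=0)
            -> return 0
          -> return 0
        -> return 0
      -> return 0
    -> return 0
  -> return 0
-> return 0

call_count is incremented once per call. go is entered once for each m = 6, 5, 4, 3, 2, 1, 0 (the m <= 0 call returns without recursing), i.e. 6 + 1 calls.
call_count = 7

Final answer: 7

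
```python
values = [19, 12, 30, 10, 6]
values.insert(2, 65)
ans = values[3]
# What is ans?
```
Trace:
  values=[19, 12, 30, 10, 6]
  values=[19, 12, 65, 30, 10, 6]
  values=[19, 12, 65, 30, 10, 6], ans=30

Final answer: 30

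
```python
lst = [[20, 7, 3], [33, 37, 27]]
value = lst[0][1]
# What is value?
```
Trace:
  lst=[[20, 7, 3], [33, 37, 27]]
  lst=[[20, 7, 3], [33, 37, 27]], value=7

Final answer: 7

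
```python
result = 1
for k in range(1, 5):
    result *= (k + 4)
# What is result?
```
Trace:
  result=1
  result=5, k=1
  result=30, k=2
  result=210, k=3
  result=1680, k=4

Final answer: 1680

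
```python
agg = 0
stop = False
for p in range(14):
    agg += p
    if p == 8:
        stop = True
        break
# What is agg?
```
Trace:
  agg=0
  agg=0, stop=False
  agg=0, stop=False, p=0
  agg=1, stop=False, p=1
  agg=3, stop=False, p=2
  agg=6, stop=False, p=3
  agg=10, stop=False, p=4
  agg=15, stop=False, p=5
  agg=21, stop=False, p=6
  agg=28, stop=False, p=7
  agg=36, stop=True, p=8

Final answer: 36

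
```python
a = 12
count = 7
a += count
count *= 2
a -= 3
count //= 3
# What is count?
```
Trace:
  a=12
  a=12, count=7
  a=19, count=7
  a=19, count=14
  a=16, count=14
  a=16, count=4

Final answer: 4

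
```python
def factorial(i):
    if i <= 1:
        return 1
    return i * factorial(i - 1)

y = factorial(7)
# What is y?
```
Call trace:
factorial(i=7)
  factorial(i=6)
    factorial(i=5)
      factorial(i=4)
        factorial(i=3)
          factorial(i=2)
            factorial(i=1)
            -> return 1
          -> return 2
        -> return 6
      -> return 24
    -> return 120
  -> return 720
-> return 5040

Final answer: 5040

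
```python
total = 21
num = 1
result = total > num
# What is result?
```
Trace:
  total=21
  total=21, num=1
  total=21, num=1, result=True

Final answer: True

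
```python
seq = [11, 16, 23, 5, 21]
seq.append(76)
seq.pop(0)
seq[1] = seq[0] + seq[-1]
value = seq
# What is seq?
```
Trace:
  seq=[11, 16, 23, 5, 21]
  seq=[11, 16, 23, 5, 21, 76]
  seq=[16, 23, 5, 21, 76]
  seq=[16, 92, 5, 21, 76]
  seq=[16, 92, 5, 21, 76], value=[16, 92, 5, 21, 76]

Final answer: [16, 92, 5, 21, 76]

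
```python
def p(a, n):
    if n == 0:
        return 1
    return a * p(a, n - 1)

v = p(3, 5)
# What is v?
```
Call trace:
p(a=3, n=5)
  p(a=3, n=4)
    p(a=3, n=3)
      p(a=3, n=2)
        p(a=3, n=1)
          p(a=3, n=0)
          -> return 1
        -> return 3
      -> return 9
    -> return 27
  -> return 81
-> return 243

Final answer: 243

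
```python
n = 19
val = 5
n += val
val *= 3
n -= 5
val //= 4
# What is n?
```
Trace:
  n=19
  n=19, val=5
  n=24, val=5
  n=24, val=15
  n=19, val=15
  n=19, val=3

Final answer: 19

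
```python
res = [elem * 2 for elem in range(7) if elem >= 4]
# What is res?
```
Trace:
  elem=0
  elem=1
  elem=2
  elem=3
  elem=4
  elem=5
  elem=6
  res=[8, 10, 12]

Final answer: [8, 10, 12]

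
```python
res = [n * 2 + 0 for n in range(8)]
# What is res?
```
Trace:
  n=0
  n=1
  n=2
  n=3
  n=4
  n=5
  n=6
  n=7
  res=[0, 2, 4, 6, 8, 10, 12, 14]

Final answer: [0, 2, 4, 6, 8, 10, 12, 14]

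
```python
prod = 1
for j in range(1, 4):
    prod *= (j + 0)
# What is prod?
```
Trace:
  prod=1
  prod=1, j=1
  prod=2, j=2
  prod=6, j=3

Final answer: 6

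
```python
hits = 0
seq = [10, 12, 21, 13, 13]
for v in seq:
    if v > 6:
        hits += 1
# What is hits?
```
Trace:
  hits=0
  hits=1, v=10
  hits=2, v=12
  hits=3, v=21
  hits=4, v=13
  hits=5, v=13

Final answer: 5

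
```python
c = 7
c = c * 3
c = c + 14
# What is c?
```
Trace:
  c=7
  c=21
  c=35

Final answer: 35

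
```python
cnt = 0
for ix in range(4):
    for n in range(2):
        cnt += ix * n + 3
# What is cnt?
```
Trace:
  cnt=0
  cnt=3, ix=0, n=0
  cnt=6, ix=0, n=1
  cnt=9, ix=1, n=0
  cnt=13, ix=1, n=1
  cnt=16, ix=2, n=0
  cnt=21, ix=2, n=1
  cnt=24, ix=3, n=0
  cnt=30, ix=3, n=1

Final answer: 30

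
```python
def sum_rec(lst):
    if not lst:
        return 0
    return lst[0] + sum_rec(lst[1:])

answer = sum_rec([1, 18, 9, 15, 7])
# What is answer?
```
Call trace:
sum_rec(lst=[1, 18, 9, 15, 7])
  sum_rec(lst=[18, 9, 15, 7])
    sum_rec(lst=[9, 15, 7])
      sum_rec(lst=[15, 7])
        sum_rec(lst=[7])
          sum_rec(lst=[])
          -> return 0
        -> return 7
      -> return 22
    -> return 31
  -> return 49
-> return 50

Final answer: 50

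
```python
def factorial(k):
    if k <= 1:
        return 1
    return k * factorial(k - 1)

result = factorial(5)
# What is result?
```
Call trace:
factorial(k=5)
  factorial(k=4)
    factorial(k=3)
      factorial(k=2)
        factorial(k=1)
        -> return 1
      -> return 2
    -> return 6
  -> return 24
-> return 120

Final answer: 120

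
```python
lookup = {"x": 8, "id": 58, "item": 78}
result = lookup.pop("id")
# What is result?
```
Trace:
  lookup={'x': 8, 'id': 58, 'item': 78}
  lookup={'x': 8, 'item': 78}, result=58

Final answer: 58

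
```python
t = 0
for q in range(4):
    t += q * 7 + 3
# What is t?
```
Trace:
  t=0
  t=3, q=0
  t=13, q=1
  t=30, q=2
  t=54, q=3

Final answer: 54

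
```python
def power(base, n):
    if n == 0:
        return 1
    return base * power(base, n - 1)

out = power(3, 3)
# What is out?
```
Call trace:
power(base=3, n=3)
  power(base=3, n=2)
    power(base=3, n=1)
      power(base=3, n=0)
      -> return 1
    -> return 3
  -> return 9
-> return 27

Final answer: 27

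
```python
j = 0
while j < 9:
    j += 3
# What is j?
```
Trace:
  j=0
  j=3
  j=6
  j=9

Final answer: 9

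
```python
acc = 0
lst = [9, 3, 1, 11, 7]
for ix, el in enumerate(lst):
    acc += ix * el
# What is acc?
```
Trace:
  acc=0
  acc=0, ix=0, el=9
  acc=3, ix=1, el=3
  acc=5, ix=2, el=1
  acc=38, ix=3, el=11
  acc=66, ix=4, el=7

Final answer: 66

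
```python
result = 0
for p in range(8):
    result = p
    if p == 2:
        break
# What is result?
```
Trace:
  result=0
  result=0, p=0
  result=1, p=1
  result=2, p=2

Final answer: 2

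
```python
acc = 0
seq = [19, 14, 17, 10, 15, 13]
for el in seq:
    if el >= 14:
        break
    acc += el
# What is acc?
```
Trace:
  acc=0
  acc=0, el=19

Final answer: 0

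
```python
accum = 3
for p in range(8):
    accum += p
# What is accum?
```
Trace:
  accum=3
  accum=3, p=0
  accum=4, p=1
  accum=6, p=2
  accum=9, p=3
  accum=13, p=4
  accum=18, p=5
  accum=24, p=6
  accum=31, p=7

Final answer: 31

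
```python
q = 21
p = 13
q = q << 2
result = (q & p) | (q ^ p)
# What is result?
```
Trace:
  q=21
  q=21, p=13
  q=84, p=13
  q=84, p=13, result=93

Final answer: 93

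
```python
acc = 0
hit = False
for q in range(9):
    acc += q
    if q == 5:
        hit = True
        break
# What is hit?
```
Trace:
  acc=0
  acc=0, hit=False
  acc=0, hit=False, q=0
  acc=1, hit=False, q=1
  acc=3, hit=False, q=2
  acc=6, hit=False, q=3
  acc=10, hit=False, q=4
  acc=15, hit=True, q=5

Final answer: True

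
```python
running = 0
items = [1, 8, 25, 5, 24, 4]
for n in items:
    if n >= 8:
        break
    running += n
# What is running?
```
Trace:
  running=0
  running=1, n=1
  running=1, n=8

Final answer: 1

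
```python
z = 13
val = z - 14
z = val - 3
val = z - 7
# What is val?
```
Trace:
  z=13
  z=13, val=-1
  z=-4, val=-1
  z=-4, val=-11

Final answer: -11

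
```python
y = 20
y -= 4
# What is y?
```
Trace:
  y=20
  y=16

Final answer: 16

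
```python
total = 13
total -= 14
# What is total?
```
Trace:
  total=13
  total=-1

Final answer: -1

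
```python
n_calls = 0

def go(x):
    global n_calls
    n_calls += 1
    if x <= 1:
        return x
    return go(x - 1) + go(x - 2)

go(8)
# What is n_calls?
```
Call trace (a repeated sub-call is expanded the first time; later identical calls just restate its return value):
go(x=8)
  go(x=7)
    go(x=6)
      go(x=5)
        go(x=4)
          go(x=3)
            go(x=2)
              go(x=1)
              -> return 1
              go(x=0)
              -> return 0
            -> return 1
            go(x=1)
            -> return 1
          -> return 2
          go(x=2) -> return 1  (same call as traced above)
        -> return 3
        go(x=3) -> return 2  (same call as traced above)
      -> return 5
      go(x=4) -> return 3  (same call as traced above)
    -> return 8
    go(x=5) -> return 5  (same call as traced above)
  -> return 13
  go(x=6) -> return 8  (same call as traced above)
-> return 21

n_calls is incremented once per call, so count the calls in each subtree. Let C(x) = number of calls made by go(x).
C(0) = C(1) = 1 (base case, no recursion); C(x) = 1 + C(x - 1) + C(x - 2) otherwise.
C(2) = 1 + C(1) + C(0) = 1 + 1 + 1 = 3
C(3) = 1 + C(2) + C(1) = 1 + 3 + 1 = 5
C(4) = 1 + C(3) + C(2) = 1 + 5 + 3 = 9
C(5) = 1 + C(4) + C(3) = 1 + 9 + 5 = 15
C(6) = 1 + C(5) + C(4) = 1 + 15 + 9 = 25
C(7) = 1 + C(6) + C(5) = 1 + 25 + 15 = 41
C(8) = 1 + C(7) + C(6) = 1 + 41 + 25 = 67
n_calls = C(8) = 67

Final answer: 67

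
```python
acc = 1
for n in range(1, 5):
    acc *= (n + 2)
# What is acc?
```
Trace:
  acc=1
  acc=3, n=1
  acc=12, n=2
  acc=60, n=3
  acc=360, n=4

Final answer: 360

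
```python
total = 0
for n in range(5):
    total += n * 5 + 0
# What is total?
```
Trace:
  total=0
  total=0, n=0
  total=5, n=1
  total=15, n=2
  total=30, n=3
  total=50, n=4

Final answer: 50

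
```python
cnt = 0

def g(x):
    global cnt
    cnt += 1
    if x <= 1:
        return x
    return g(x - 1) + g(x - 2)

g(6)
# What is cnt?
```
Call trace (a repeated sub-call is expanded the first time; later identical calls just restate its return value):
g(x=6)
  g(x=5)
    g(x=4)
      g(x=3)
        g(x=2)
          g(x=1)
          -> return 1
          g(x=0)
          -> return 0
        -> return 1
        g(x=1)
        -> return 1
      -> return 2
      g(x=2) -> return 1  (same call as traced above)
    -> return 3
    g(x=3) -> return 2  (same call as traced above)
  -> return 5
  g(x=4) -> return 3  (same call as traced above)
-> return 8

cnt is incremented once per call, so count the calls in each subtree. Let C(x) = number of calls made by g(x).
C(0) = C(1) = 1 (base case, no recursion); C(x) = 1 + C(x - 1) + C(x - 2) otherwise.
C(2) = 1 + C(1) + C(0) = 1 + 1 + 1 = 3
C(3) = 1 + C(2) + C(1) = 1 + 3 + 1 = 5
C(4) = 1 + C(3) + C(2) = 1 + 5 + 3 = 9
C(5) = 1 + C(4) + C(3) = 1 + 9 + 5 = 15
C(6) = 1 + C(5) + C(4) = 1 + 15 + 9 = 25
cnt = C(6) = 25

Final answer: 25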